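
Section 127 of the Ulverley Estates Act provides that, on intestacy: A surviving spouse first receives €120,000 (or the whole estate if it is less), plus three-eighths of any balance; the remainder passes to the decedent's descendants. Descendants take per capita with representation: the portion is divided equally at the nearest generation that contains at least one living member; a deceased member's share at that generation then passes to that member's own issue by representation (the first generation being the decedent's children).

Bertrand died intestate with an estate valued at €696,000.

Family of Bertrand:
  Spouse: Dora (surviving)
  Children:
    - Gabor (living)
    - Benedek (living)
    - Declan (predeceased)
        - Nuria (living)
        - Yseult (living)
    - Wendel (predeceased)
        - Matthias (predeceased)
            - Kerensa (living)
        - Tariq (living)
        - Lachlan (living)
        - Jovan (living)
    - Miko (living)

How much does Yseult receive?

Yseult receives €36,000.

Dora first takes €120,000, leaving a balance of €576,000. Dora then takes three-eighths of the balance (€216,000), for a total of €336,000. The remaining €360,000 passes to the descendants.
The descendants' portion (€360,000) is divided into 5 shares of €72,000: Gabor, Benedek, and Miko each take €72,000; Declan's €72,000 share passes to Declan's issue; Wendel's €72,000 share passes to Wendel's issue.
Declan's share (€72,000) is divided into 2 shares of €36,000: Nuria and Yseult each take €36,000.
Wendel's share (€72,000) is divided into 4 shares of €18,000: Tariq, Lachlan, and Jovan each take €18,000; Matthias's €18,000 share passes to Matthias's issue.
Matthias's share (€18,000) passes entirely to Kerensa.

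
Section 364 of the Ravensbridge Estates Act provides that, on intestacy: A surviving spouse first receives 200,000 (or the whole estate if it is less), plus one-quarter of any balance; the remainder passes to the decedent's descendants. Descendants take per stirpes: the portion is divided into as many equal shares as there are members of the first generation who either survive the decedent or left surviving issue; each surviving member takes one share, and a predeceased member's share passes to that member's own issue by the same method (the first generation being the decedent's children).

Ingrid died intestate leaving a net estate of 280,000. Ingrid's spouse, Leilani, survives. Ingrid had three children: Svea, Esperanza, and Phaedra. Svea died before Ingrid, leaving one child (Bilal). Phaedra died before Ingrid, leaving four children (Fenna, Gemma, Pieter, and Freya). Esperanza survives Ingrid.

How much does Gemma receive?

Leilani first takes 200,000, leaving a balance of 80,000. Leilani then takes one-quarter of the balance (20,000), for a total of 220,000. The remaining 60,000 passes to the descendants.
The descendants' portion (60,000) is divided into 3 shares of 20,000: Esperanza takes 20,000; Svea's 20,000 share passes to Svea's issue; Phaedra's 20,000 share passes to Phaedra's issue.
Svea's share (20,000) passes entirely to Bilal.
Phaedra's share (20,000) is divided into 4 shares of 5,000: Fenna, Gemma, Pieter, and Freya each take 5,000.

Gemma receives 5,000.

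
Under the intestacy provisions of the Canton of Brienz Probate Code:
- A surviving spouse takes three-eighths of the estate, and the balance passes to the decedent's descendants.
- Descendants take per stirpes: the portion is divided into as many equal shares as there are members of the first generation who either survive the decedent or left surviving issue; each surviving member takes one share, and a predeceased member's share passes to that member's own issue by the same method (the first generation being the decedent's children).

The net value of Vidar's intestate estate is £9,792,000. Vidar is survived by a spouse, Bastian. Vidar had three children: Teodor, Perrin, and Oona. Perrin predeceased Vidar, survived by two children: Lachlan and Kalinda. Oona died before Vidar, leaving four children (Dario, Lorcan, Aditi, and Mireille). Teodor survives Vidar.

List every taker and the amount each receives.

Bastian: £3,672,000; Teodor: £2,040,000; Lachlan: £1,020,000; Kalinda: £1,020,000; Dario: £510,000; Lorcan: £510,000; Aditi: £510,000; Mireille: £510,000

Bastian takes three-eighths of £9,792,000 = £3,672,000. The remaining £6,120,000 passes to the descendants.
The descendants' portion (£6,120,000) is divided into 3 shares of £2,040,000: Teodor takes £2,040,000; Perrin's £2,040,000 share passes to Perrin's issue; Oona's £2,040,000 share passes to Oona's issue.
Perrin's share (£2,040,000) is divided into 2 shares of £1,020,000: Lachlan and Kalinda each take £1,020,000.
Oona's share (£2,040,000) is divided into 4 shares of £510,000: Dario, Lorcan, Aditi, and Mireille each take £510,000.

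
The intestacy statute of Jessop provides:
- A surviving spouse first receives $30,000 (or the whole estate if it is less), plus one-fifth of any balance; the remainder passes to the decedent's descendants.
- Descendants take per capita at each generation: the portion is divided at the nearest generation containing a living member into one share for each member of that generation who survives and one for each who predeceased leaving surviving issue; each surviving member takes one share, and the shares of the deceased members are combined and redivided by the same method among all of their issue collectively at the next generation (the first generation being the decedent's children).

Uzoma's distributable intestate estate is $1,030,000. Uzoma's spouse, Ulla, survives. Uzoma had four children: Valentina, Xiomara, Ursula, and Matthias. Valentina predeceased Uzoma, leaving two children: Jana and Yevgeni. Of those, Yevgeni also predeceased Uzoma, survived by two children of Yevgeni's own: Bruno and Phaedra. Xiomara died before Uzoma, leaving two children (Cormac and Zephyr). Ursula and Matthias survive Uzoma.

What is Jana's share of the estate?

Ulla first takes $30,000, leaving a balance of $1,000,000. Ulla then takes one-fifth of the balance ($200,000), for a total of $230,000. The remaining $800,000 passes to the descendants.
The descendants' portion ($800,000) is divided at the children's generation into 4 shares of $200,000. Ursula and Matthias each take $200,000. The 2 shares of the deceased (Valentina and Xiomara) are combined into a pool of $400,000.
That pool ($400,000) is divided at the grandchildren's generation into 4 shares of $100,000. Jana, Cormac, and Zephyr each take $100,000. The remaining share for the deceased Yevgeni ($100,000) is carried to the next generation.
That pool ($100,000) is divided at the great-grandchildren's generation equally among Bruno and Phaedra: $50,000 each.

Jana receives $100,000.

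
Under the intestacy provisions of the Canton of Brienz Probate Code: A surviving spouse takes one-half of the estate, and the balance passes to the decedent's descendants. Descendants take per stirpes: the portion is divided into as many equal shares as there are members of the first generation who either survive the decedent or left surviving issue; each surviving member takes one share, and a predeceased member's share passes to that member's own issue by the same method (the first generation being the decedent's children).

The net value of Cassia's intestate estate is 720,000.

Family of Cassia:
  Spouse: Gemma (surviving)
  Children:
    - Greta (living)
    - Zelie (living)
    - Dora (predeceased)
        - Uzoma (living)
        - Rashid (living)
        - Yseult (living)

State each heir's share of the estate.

Gemma takes one-half of 720,000 = 360,000. The remaining 360,000 passes to the descendants.
The descendants' portion (360,000) is divided into 3 shares of 120,000: Greta and Zelie each take 120,000; Dora's 120,000 share passes to Dora's issue.
Dora's share (120,000) is divided into 3 shares of 40,000: Uzoma, Rashid, and Yseult each take 40,000.

Gemma: 360,000; Greta: 120,000; Zelie: 120,000; Uzoma: 40,000; Rashid: 40,000; Yseult: 40,000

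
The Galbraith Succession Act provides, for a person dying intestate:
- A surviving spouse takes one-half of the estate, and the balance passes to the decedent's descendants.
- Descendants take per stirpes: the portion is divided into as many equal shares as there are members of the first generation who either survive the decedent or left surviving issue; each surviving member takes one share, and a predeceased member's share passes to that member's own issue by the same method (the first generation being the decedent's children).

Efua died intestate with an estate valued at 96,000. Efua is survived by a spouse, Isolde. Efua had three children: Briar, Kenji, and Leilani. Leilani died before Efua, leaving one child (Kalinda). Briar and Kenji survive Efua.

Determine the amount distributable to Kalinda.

Kalinda receives 16,000.

Isolde takes one-half of 96,000 = 48,000. The remaining 48,000 passes to the descendants.
The descendants' portion (48,000) is divided into 3 shares of 16,000: Briar and Kenji each take 16,000; Leilani's 16,000 share passes to Leilani's issue.
Leilani's share (16,000) passes entirely to Kalinda.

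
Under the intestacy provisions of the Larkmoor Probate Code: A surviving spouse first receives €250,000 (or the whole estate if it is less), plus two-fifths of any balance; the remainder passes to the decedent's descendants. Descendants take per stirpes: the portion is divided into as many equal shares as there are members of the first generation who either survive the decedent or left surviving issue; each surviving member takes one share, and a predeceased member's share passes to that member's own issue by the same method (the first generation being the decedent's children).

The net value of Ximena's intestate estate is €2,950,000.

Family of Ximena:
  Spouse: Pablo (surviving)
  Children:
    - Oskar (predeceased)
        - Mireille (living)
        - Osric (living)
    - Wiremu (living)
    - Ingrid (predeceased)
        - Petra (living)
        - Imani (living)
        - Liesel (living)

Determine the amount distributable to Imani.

Pablo first takes €250,000, leaving a balance of €2,700,000. Pablo then takes two-fifths of the balance (€1,080,000), for a total of €1,330,000. The remaining €1,620,000 passes to the descendants.
The descendants' portion (€1,620,000) is divided into 3 shares of €540,000: Wiremu takes €540,000; Oskar's €540,000 share passes to Oskar's issue; Ingrid's €540,000 share passes to Ingrid's issue.
Oskar's share (€540,000) is divided into 2 shares of €270,000: Mireille and Osric each take €270,000.
Ingrid's share (€540,000) is divided into 3 shares of €180,000: Petra, Imani, and Liesel each take €180,000.

Imani receives €180,000.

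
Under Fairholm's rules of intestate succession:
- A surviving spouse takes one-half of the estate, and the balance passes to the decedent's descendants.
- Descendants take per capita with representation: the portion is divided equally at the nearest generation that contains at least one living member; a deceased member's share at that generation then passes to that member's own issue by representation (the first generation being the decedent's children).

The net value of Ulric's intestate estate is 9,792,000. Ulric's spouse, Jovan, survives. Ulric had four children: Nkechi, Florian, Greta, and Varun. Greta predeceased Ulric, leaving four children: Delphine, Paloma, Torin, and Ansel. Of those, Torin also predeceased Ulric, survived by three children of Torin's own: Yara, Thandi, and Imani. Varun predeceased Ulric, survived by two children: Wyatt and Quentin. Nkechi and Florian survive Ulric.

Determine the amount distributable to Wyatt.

Jovan takes one-half of 9,792,000 = 4,896,000. The remaining 4,896,000 passes to the descendants.
The descendants' portion (4,896,000) is divided into 4 shares of 1,224,000: Nkechi and Florian each take 1,224,000; Greta's 1,224,000 share passes to Greta's issue; Varun's 1,224,000 share passes to Varun's issue.
Greta's share (1,224,000) is divided into 4 shares of 306,000: Delphine, Paloma, and Ansel each take 306,000; Torin's 306,000 share passes to Torin's issue.
Torin's share (306,000) is divided into 3 shares of 102,000: Yara, Thandi, and Imani each take 102,000.
Varun's share (1,224,000) is divided into 2 shares of 612,000: Wyatt and Quentin each take 612,000.

Wyatt receives 612,000.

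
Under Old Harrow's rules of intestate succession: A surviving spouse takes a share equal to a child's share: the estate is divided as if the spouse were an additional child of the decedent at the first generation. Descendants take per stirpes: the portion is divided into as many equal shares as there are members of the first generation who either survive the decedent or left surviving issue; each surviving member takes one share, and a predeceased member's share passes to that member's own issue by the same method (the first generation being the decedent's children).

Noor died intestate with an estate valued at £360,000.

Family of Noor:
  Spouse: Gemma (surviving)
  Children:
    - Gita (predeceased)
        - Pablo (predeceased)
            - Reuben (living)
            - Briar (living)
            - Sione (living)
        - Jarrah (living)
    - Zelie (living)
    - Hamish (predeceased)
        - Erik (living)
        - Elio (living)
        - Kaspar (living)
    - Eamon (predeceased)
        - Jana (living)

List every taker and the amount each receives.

Gemma: £72,000; Reuben: £12,000; Briar: £12,000; Sione: £12,000; Jarrah: £36,000; Zelie: £72,000; Erik: £24,000; Elio: £24,000; Kaspar: £24,000; Jana: £72,000

The spouse counts as an additional share at the children's level, so there are 5 primary shares of £72,000. Gemma takes one such share (£72,000).
The children's combined portion (£288,000) is divided into 4 shares of £72,000: Zelie takes £72,000; Gita's £72,000 share passes to Gita's issue; Hamish's £72,000 share passes to Hamish's issue; Eamon's £72,000 share passes to Eamon's issue.
Gita's share (£72,000) is divided into 2 shares of £36,000: Jarrah takes £36,000; Pablo's £36,000 share passes to Pablo's issue.
Pablo's share (£36,000) is divided into 3 shares of £12,000: Reuben, Briar, and Sione each take £12,000.
Hamish's share (£72,000) is divided into 3 shares of £24,000: Erik, Elio, and Kaspar each take £24,000.
Eamon's share (£72,000) passes entirely to Jana.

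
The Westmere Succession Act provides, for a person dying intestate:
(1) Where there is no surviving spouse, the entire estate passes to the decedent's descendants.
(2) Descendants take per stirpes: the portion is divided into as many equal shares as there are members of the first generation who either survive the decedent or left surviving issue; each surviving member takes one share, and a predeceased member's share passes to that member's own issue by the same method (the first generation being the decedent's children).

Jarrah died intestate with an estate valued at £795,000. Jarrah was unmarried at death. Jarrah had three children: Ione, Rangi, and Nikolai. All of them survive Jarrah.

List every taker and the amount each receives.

Ione: £265,000; Rangi: £265,000; Nikolai: £265,000

The entire £795,000 passes to the descendants.
That amount (£795,000) is divided into 3 shares of £265,000: Ione, Rangi, and Nikolai each take £265,000.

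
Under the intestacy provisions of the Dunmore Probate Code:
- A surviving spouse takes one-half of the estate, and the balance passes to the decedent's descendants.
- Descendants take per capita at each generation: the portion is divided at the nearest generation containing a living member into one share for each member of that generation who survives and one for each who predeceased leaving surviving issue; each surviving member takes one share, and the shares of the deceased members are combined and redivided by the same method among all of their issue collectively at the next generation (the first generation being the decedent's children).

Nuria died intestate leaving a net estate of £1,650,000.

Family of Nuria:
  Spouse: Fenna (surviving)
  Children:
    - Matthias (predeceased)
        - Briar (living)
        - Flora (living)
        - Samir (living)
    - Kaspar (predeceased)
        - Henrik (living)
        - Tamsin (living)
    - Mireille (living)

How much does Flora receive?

Fenna takes one-half of £1,650,000 = £825,000. The remaining £825,000 passes to the descendants.
The descendants' portion (£825,000) is divided at the children's generation into 3 shares of £275,000. Mireille takes £275,000. The 2 shares of the deceased (Matthias and Kaspar) are combined into a pool of £550,000.
That pool (£550,000) is divided at the grandchildren's generation equally among Briar, Flora, Samir, Henrik, and Tamsin: £110,000 each.

Flora receives £110,000.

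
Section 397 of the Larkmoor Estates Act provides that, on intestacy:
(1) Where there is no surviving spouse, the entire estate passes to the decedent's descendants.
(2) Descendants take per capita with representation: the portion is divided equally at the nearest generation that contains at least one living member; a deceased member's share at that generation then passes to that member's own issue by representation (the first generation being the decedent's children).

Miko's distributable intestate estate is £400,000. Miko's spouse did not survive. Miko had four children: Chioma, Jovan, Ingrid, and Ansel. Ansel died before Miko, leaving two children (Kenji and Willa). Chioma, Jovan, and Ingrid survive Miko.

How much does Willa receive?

The entire £400,000 passes to the descendants.
That amount (£400,000) is divided into 4 shares of £100,000: Chioma, Jovan, and Ingrid each take £100,000; Ansel's £100,000 share passes to Ansel's issue.
Ansel's share (£100,000) is divided into 2 shares of £50,000: Kenji and Willa each take £50,000.

Willa receives £50,000.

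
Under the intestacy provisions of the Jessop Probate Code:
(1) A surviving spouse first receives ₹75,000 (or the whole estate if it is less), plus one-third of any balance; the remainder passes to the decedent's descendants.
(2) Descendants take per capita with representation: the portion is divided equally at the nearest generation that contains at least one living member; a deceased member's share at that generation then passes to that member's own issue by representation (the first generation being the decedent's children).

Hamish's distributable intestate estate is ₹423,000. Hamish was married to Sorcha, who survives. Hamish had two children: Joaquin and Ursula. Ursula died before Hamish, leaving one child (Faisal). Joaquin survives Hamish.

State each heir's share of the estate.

Sorcha first takes ₹75,000, leaving a balance of ₹348,000. Sorcha then takes one-third of the balance (₹116,000), for a total of ₹191,000. The remaining ₹232,000 passes to the descendants.
The descendants' portion (₹232,000) is divided into 2 shares of ₹116,000: Joaquin takes ₹116,000; Ursula's ₹116,000 share passes to Ursula's issue.
Ursula's share (₹116,000) passes entirely to Faisal.

Sorcha: ₹191,000; Joaquin: ₹116,000; Faisal: ₹116,000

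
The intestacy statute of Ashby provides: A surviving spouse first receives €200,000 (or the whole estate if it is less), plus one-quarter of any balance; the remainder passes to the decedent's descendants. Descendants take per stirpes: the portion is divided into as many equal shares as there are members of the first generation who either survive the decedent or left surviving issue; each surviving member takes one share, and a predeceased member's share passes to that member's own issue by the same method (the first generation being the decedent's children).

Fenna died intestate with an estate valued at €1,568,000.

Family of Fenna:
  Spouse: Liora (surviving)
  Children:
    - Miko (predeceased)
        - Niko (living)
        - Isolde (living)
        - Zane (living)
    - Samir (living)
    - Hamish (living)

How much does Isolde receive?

Liora first takes €200,000, leaving a balance of €1,368,000. Liora then takes one-quarter of the balance (€342,000), for a total of €542,000. The remaining €1,026,000 passes to the descendants.
The descendants' portion (€1,026,000) is divided into 3 shares of €342,000: Samir and Hamish each take €342,000; Miko's €342,000 share passes to Miko's issue.
Miko's share (€342,000) is divided into 3 shares of €114,000: Niko, Isolde, and Zane each take €114,000.

Isolde receives €114,000.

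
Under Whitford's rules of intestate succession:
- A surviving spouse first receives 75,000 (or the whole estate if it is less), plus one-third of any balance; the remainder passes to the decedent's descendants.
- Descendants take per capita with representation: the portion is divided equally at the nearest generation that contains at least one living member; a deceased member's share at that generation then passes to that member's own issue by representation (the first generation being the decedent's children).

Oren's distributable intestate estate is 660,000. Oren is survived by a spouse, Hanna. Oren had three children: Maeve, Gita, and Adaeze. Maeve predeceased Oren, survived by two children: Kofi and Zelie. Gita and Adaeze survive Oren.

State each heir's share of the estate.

Hanna first takes 75,000, leaving a balance of 585,000. Hanna then takes one-third of the balance (195,000), for a total of 270,000. The remaining 390,000 passes to the descendants.
The descendants' portion (390,000) is divided into 3 shares of 130,000: Gita and Adaeze each take 130,000; Maeve's 130,000 share passes to Maeve's issue.
Maeve's share (130,000) is divided into 2 shares of 65,000: Kofi and Zelie each take 65,000.

Hanna: 270,000; Kofi: 65,000; Zelie: 65,000; Gita: 130,000; Adaeze: 130,000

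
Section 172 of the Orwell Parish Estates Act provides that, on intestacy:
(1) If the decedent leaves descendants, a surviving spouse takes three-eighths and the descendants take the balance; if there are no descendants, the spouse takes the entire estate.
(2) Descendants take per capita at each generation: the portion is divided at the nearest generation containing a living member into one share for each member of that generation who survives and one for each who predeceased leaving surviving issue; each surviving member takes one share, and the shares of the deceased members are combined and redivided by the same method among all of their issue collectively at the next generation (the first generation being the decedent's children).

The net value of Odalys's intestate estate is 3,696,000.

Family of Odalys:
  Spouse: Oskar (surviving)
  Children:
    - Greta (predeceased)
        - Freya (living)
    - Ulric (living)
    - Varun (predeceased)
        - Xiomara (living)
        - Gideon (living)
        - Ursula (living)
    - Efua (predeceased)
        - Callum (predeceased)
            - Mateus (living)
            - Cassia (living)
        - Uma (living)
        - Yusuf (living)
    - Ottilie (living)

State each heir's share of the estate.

Oskar takes three-eighths of 3,696,000 = 1,386,000. The remaining 2,310,000 passes to the descendants.
The descendants' portion (2,310,000) is divided at the children's generation into 5 shares of 462,000. Ulric and Ottilie each take 462,000. The 3 shares of the deceased (Greta, Varun, and Efua) are combined into a pool of 1,386,000.
That pool (1,386,000) is divided at the grandchildren's generation into 7 shares of 198,000. Freya, Xiomara, Gideon, Ursula, Uma, and Yusuf each take 198,000. The remaining share for the deceased Callum (198,000) is carried to the next generation.
That pool (198,000) is divided at the great-grandchildren's generation equally among Mateus and Cassia: 99,000 each.

Oskar: 1,386,000; Freya: 198,000; Ulric: 462,000; Xiomara: 198,000; Gideon: 198,000; Ursula: 198,000; Mateus: 99,000; Cassia: 99,000; Uma: 198,000; Yusuf: 198,000; Ottilie: 462,000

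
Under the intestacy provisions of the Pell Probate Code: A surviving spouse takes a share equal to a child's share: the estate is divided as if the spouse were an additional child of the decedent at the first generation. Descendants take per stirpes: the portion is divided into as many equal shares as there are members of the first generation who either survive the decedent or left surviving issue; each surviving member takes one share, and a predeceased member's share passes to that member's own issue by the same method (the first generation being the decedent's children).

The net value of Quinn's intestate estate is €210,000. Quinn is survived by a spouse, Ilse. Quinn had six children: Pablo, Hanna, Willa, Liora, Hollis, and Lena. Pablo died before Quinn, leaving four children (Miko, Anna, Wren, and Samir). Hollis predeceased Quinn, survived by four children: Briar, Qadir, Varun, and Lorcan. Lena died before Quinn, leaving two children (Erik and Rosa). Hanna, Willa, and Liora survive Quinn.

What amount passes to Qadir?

The spouse counts as an additional share at the children's level, so there are 7 primary shares of €30,000. Ilse takes one such share (€30,000).
The children's combined portion (€180,000) is divided into 6 shares of €30,000: Hanna, Willa, and Liora each take €30,000; Pablo's €30,000 share passes to Pablo's issue; Hollis's €30,000 share passes to Hollis's issue; Lena's €30,000 share passes to Lena's issue.
Pablo's share (€30,000) is divided into 4 shares of €7,500: Miko, Anna, Wren, and Samir each take €7,500.
Hollis's share (€30,000) is divided into 4 shares of €7,500: Briar, Qadir, Varun, and Lorcan each take €7,500.
Lena's share (€30,000) is divided into 2 shares of €15,000: Erik and Rosa each take €15,000.

Qadir receives €7,500.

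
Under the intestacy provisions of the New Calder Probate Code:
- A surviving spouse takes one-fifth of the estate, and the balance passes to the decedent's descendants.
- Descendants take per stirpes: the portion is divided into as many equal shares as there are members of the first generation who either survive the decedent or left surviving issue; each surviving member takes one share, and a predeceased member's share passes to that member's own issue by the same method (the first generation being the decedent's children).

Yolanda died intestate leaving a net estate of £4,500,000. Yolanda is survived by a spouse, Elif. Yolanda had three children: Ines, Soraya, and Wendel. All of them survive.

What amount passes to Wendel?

Wendel receives £1,200,000.

Elif takes one-fifth of £4,500,000 = £900,000. The remaining £3,600,000 passes to the descendants.
The descendants' portion (£3,600,000) is divided into 3 shares of £1,200,000: Ines, Soraya, and Wendel each take £1,200,000.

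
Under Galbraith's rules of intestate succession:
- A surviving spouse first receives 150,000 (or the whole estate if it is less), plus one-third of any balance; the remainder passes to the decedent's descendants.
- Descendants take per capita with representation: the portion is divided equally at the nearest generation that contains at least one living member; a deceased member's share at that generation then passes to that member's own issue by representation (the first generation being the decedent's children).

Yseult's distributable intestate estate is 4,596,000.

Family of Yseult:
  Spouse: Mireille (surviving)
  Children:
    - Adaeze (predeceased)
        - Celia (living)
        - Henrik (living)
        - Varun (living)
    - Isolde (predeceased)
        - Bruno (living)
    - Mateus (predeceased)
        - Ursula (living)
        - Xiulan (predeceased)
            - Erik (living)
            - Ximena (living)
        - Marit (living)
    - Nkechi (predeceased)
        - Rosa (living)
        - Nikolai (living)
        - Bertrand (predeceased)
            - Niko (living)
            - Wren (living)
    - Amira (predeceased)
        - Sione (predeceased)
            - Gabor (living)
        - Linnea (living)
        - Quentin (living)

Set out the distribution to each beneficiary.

Mireille: 1,632,000; Celia: 228,000; Henrik: 228,000; Varun: 228,000; Bruno: 228,000; Ursula: 228,000; Erik: 114,000; Ximena: 114,000; Marit: 228,000; Rosa: 228,000; Nikolai: 228,000; Niko: 114,000; Wren: 114,000; Gabor: 228,000; Linnea: 228,000; Quentin: 228,000

Mireille first takes 150,000, leaving a balance of 4,446,000. Mireille then takes one-third of the balance (1,482,000), for a total of 1,632,000. The remaining 2,964,000 passes to the descendants.
No child survives, so the initial division is made at the grandchildren's generation.
The descendants' portion (2,964,000) is divided into 13 shares of 228,000: Celia, Henrik, Varun, Bruno, Ursula, Marit, Rosa, Nikolai, Linnea, and Quentin each take 228,000; Xiulan's 228,000 share passes to Xiulan's issue; Bertrand's 228,000 share passes to Bertrand's issue; Sione's 228,000 share passes to Sione's issue.
Xiulan's share (228,000) is divided into 2 shares of 114,000: Erik and Ximena each take 114,000.
Bertrand's share (228,000) is divided into 2 shares of 114,000: Niko and Wren each take 114,000.
Sione's share (228,000) passes entirely to Gabor.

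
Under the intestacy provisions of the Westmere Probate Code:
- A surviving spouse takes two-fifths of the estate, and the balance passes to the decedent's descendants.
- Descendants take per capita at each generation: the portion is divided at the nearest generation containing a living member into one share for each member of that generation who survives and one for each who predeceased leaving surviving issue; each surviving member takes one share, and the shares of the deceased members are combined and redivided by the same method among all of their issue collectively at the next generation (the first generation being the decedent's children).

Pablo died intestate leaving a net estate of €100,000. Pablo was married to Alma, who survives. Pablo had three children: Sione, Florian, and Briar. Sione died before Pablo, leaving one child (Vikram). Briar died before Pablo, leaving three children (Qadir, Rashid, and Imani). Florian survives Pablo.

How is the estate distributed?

Alma takes two-fifths of €100,000 = €40,000. The remaining €60,000 passes to the descendants.
The descendants' portion (€60,000) is divided at the children's generation into 3 shares of €20,000. Florian takes €20,000. The 2 shares of the deceased (Sione and Briar) are combined into a pool of €40,000.
That pool (€40,000) is divided at the grandchildren's generation equally among Vikram, Qadir, Rashid, and Imani: €10,000 each.

Alma: €40,000; Vikram: €10,000; Florian: €20,000; Qadir: €10,000; Rashid: €10,000; Imani: €10,000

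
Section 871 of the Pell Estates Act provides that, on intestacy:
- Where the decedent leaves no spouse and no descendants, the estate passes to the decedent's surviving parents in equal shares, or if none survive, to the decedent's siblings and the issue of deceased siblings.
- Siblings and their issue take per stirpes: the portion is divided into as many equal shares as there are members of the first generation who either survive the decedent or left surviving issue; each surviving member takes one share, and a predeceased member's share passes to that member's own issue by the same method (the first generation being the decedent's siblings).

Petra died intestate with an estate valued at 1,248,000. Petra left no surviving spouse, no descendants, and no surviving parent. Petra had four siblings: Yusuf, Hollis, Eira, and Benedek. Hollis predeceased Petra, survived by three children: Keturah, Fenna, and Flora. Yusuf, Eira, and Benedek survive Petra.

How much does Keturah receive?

The entire 1,248,000 passes to the siblings and their issue.
That amount (1,248,000) is divided into 4 shares of 312,000: Yusuf, Eira, and Benedek each take 312,000; Hollis's 312,000 share passes to Hollis's issue.
Hollis's share (312,000) is divided into 3 shares of 104,000: Keturah, Fenna, and Flora each take 104,000.

Keturah receives 104,000.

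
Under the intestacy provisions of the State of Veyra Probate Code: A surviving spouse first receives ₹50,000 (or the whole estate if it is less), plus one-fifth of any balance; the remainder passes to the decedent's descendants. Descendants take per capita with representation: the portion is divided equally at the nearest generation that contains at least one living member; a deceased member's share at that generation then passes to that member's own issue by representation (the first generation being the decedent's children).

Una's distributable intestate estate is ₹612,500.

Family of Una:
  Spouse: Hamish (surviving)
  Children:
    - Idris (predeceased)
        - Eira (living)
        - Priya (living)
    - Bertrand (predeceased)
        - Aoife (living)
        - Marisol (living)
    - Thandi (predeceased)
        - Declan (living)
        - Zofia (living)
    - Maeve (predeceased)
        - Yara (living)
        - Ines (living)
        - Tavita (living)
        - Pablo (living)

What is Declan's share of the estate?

Declan receives ₹45,000.

Hamish first takes ₹50,000, leaving a balance of ₹562,500. Hamish then takes one-fifth of the balance (₹112,500), for a total of ₹162,500. The remaining ₹450,000 passes to the descendants.
No child survives, so the initial division is made at the grandchildren's generation.
The descendants' portion (₹450,000) is divided into 10 shares of ₹45,000: Eira, Priya, Aoife, Marisol, Declan, Zofia, Yara, Ines, Tavita, and Pablo each take ₹45,000.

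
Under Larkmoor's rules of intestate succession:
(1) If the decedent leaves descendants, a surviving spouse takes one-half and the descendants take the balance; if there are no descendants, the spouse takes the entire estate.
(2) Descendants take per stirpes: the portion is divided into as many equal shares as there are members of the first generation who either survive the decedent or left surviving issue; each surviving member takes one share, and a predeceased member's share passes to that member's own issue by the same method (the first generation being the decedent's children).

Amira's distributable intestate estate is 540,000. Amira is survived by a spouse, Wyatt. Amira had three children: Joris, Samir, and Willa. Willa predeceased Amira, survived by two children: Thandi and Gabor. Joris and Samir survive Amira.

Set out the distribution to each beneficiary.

Wyatt: 270,000; Joris: 90,000; Samir: 90,000; Thandi: 45,000; Gabor: 45,000

Wyatt takes one-half of 540,000 = 270,000. The remaining 270,000 passes to the descendants.
The descendants' portion (270,000) is divided into 3 shares of 90,000: Joris and Samir each take 90,000; Willa's 90,000 share passes to Willa's issue.
Willa's share (90,000) is divided into 2 shares of 45,000: Thandi and Gabor each take 45,000.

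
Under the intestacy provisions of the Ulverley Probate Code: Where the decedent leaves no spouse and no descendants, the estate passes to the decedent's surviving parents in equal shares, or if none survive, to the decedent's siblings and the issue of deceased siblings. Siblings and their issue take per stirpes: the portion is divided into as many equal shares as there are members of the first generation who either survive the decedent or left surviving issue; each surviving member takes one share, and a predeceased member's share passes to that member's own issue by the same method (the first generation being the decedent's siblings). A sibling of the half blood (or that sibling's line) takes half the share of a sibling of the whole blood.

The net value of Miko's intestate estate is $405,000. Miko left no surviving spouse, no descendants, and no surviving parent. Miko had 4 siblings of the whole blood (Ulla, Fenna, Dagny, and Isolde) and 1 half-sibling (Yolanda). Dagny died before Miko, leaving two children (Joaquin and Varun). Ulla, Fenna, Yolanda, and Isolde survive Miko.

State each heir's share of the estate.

The entire $405,000 passes to the siblings and their issue.
Counting each half-blood sibling's line as half a unit, there are 9/2 units in $405,000, so one unit is $90,000. Whole-blood lines (Ulla, Fenna, Dagny, and Isolde) take $90,000 each; half-blood lines (Yolanda) take $45,000 each.
Dagny's share ($90,000) is divided into 2 shares of $45,000: Joaquin and Varun each take $45,000.

Ulla: $90,000; Fenna: $90,000; Yolanda: $45,000; Joaquin: $45,000; Varun: $45,000; Isolde: $90,000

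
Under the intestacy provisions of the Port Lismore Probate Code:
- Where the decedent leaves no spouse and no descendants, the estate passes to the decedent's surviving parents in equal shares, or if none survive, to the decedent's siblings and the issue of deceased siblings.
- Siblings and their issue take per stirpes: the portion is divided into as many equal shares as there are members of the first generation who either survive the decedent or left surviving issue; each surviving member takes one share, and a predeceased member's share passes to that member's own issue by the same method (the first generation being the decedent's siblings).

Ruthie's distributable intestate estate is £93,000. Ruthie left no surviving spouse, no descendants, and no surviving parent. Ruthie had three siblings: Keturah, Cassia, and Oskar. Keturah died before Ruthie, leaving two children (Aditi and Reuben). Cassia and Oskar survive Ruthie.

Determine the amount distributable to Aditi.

Aditi receives £15,500.

The entire £93,000 passes to the siblings and their issue.
That amount (£93,000) is divided into 3 shares of £31,000: Cassia and Oskar each take £31,000; Keturah's £31,000 share passes to Keturah's issue.
Keturah's share (£31,000) is divided into 2 shares of £15,500: Aditi and Reuben each take £15,500.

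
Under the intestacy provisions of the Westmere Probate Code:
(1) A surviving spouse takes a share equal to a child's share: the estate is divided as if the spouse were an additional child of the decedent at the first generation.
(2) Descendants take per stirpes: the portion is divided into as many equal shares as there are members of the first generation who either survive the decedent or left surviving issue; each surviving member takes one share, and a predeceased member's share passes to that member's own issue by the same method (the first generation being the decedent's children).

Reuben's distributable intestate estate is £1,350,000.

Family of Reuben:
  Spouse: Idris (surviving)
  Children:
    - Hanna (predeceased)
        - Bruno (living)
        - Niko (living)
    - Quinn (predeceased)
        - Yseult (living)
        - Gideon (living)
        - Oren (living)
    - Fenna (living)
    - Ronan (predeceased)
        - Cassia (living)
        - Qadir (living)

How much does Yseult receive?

Yseult receives £90,000.

The spouse counts as an additional share at the children's level, so there are 5 primary shares of £270,000. Idris takes one such share (£270,000).
The children's combined portion (£1,080,000) is divided into 4 shares of £270,000: Fenna takes £270,000; Hanna's £270,000 share passes to Hanna's issue; Quinn's £270,000 share passes to Quinn's issue; Ronan's £270,000 share passes to Ronan's issue.
Hanna's share (£270,000) is divided into 2 shares of £135,000: Bruno and Niko each take £135,000.
Quinn's share (£270,000) is divided into 3 shares of £90,000: Yseult, Gideon, and Oren each take £90,000.
Ronan's share (£270,000) is divided into 2 shares of £135,000: Cassia and Qadir each take £135,000.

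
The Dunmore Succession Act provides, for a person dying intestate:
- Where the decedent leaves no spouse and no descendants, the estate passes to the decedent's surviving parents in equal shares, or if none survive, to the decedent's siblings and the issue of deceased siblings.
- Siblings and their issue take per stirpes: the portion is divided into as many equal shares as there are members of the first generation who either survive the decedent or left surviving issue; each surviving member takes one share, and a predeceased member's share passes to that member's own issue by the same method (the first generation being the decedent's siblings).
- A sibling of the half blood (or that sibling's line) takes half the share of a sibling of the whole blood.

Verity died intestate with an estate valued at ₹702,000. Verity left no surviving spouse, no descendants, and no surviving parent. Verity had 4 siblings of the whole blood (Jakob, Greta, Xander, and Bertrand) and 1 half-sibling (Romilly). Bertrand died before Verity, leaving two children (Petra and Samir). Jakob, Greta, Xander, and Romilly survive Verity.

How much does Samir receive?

Samir receives ₹78,000.

The entire ₹702,000 passes to the siblings and their issue.
Counting each half-blood sibling's line as half a unit, there are 9/2 units in ₹702,000, so one unit is ₹156,000. Whole-blood lines (Jakob, Greta, Xander, and Bertrand) take ₹156,000 each; half-blood lines (Romilly) take ₹78,000 each.
Bertrand's share (₹156,000) is divided into 2 shares of ₹78,000: Petra and Samir each take ₹78,000.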